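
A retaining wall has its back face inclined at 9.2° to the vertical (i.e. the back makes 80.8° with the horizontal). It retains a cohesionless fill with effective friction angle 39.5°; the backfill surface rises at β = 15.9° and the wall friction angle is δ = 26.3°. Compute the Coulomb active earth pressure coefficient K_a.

0.336

K_a = sin²(α+φ) / [sin²α · sin(α−δ) · (1 + √{sin(φ+δ)sin(φ−β) / (sin(α−δ)sin(α+β))})²].
With α = 80.8°, φ = 39.5°, δ = 26.3°, β = 15.9°: K_a = 0.3361.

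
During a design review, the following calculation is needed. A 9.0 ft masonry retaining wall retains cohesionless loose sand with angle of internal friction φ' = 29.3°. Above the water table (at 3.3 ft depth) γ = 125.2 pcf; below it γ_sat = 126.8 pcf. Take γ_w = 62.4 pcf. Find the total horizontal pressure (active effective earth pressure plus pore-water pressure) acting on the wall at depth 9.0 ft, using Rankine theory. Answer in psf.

623 psf

K_a = (1 − sin φ)/(1 + sin φ) = 0.3428.
γ' = 126.8 − 62.4 = 64.40 pcf.
Effective vertical stress at 9.0 ft: σ'_v = 125.2×3.3 + 64.40×5.70 = 780.2 psf.
σ'_h = K_a σ'_v = 0.3428 × 780.2 = 267.5 psf; u = γ_w × 5.70 = 355.7 psf.
Total σ_h = 267.5 + 355.7 = 623.2 psf.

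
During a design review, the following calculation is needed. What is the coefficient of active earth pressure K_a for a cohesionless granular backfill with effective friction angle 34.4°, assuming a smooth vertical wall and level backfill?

0.278

K_a = (1 − sin φ)/(1 + sin φ) = (1 − sin 34.4°)/(1 + sin 34.4°) = 0.2780.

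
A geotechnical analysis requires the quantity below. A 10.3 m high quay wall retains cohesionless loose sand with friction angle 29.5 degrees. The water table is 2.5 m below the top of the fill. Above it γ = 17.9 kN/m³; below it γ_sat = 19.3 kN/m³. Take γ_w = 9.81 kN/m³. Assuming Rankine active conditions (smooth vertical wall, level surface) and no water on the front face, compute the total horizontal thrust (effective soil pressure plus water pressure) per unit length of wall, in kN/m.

534 kN/m

K_a = tan²(45° − φ/2) = 0.3401.
γ' = 19.3 − 9.81 = 9.490 kN/m³. Depth below WT = 7.8 m.
σ'_h at WT = K_a γ d_w = 15.22 kPa; at base = 15.22 + K_a γ' × 7.8 = 40.39 kPa.
P₁ (0–2.5 m) = ½×15.22×2.5 = 19.02. P₂ (2.5–10.3 m) = ½(15.22+40.39)×7.8 = 216.9.
P_w = ½ γ_w h₂² = 0.5×9.81×7.8² = 298.4. Total = 19.02+216.9+298.4 = 534.3 kN/m.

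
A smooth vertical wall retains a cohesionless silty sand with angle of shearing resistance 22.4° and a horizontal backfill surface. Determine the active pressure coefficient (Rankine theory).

0.448

K_a = tan²(45° − φ/2) = tan²(33.80°) = 0.4482.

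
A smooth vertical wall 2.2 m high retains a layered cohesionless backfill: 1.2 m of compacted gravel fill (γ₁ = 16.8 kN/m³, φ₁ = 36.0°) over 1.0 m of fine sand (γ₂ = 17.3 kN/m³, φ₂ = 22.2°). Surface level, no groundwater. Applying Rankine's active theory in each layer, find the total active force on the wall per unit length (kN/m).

K_a1 = tan²(45°−36.0°/2) = 0.2596; K_a2 = tan²(45°−22.2°/2) = 0.4515.
Layer 1: σ at base = K_a1 γ₁ h₁ = 5.234 kPa; P₁ = ½×5.234×1.2 = 3.140.
Layer 2: σ_v at top = γ₁h₁ = 20.16; σ_h top = K_a2×20.16 = 9.103; σ_h base = K_a2×(20.16+17.3×1.0) = 16.91.
P₂ = ½(9.103+16.91)×1.0 = 13.01. Total P_a = 3.140+13.01 = 16.15 kN/m.

16.1 kN/m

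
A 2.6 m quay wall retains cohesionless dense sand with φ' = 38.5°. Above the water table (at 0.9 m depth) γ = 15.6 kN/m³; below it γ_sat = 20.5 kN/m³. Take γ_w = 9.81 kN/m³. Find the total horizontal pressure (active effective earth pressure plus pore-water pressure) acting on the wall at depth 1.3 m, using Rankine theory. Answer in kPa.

8.19 kPa

K_a = (1 − sin φ)/(1 + sin φ) = 0.2327.
γ' = 20.5 − 9.81 = 10.69 kN/m³.
Effective vertical stress at 1.3 m: σ'_v = 15.6×0.9 + 10.69×0.400 = 18.32 kPa.
σ'_h = K_a σ'_v = 0.2327 × 18.32 = 4.261 kPa; u = γ_w × 0.400 = 3.924 kPa.
Total σ_h = 4.261 + 3.924 = 8.185 kPa.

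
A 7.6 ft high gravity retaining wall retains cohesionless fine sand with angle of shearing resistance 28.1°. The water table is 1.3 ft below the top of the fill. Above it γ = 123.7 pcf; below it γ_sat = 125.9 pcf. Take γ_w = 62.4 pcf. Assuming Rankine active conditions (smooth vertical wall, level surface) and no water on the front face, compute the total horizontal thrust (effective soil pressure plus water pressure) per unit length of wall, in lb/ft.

2090 lb/ft

K_a = tan²(45° − φ/2) = 0.3596.
γ' = 125.9 − 62.4 = 63.50 pcf. Depth below WT = 6.3 ft.
σ'_h at WT = K_a γ d_w = 57.83 psf; at base = 57.83 + K_a γ' × 6.3 = 201.7 psf.
P₁ (0–1.3 ft) = ½×57.83×1.3 = 37.59. P₂ (1.3–7.6 ft) = ½(57.83+201.7)×6.3 = 817.5.
P_w = ½ γ_w h₂² = 0.5×62.4×6.3² = 1238. Total = 37.59+817.5+1238 = 2093 lb/ft.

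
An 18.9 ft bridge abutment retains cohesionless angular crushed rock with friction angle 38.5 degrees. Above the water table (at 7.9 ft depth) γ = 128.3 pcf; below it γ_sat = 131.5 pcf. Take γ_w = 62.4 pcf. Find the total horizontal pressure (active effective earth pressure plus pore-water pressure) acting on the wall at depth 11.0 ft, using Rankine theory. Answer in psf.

K_a = (1 − sin φ)/(1 + sin φ) = 0.2327.
γ' = 131.5 − 62.4 = 69.10 pcf.
Effective vertical stress at 11.0 ft: σ'_v = 128.3×7.9 + 69.10×3.10 = 1228 psf.
σ'_h = K_a σ'_v = 0.2327 × 1228 = 285.6 psf; u = γ_w × 3.10 = 193.4 psf.
Total σ_h = 285.6 + 193.4 = 479.1 psf.

479 psf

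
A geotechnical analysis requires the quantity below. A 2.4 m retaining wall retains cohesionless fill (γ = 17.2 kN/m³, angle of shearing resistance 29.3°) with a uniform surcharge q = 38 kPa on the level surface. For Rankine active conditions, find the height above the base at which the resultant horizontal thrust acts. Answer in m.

1.06 m

K_a = 0.3428.
Triangular part P₁ = ½K_aγH² = 16.98 at H/3 = 0.8000 m; rectangular part P₂ = K_a q H = 31.27 at H/2 = 1.200 m.
ȳ = (P₁·0.8000 + P₂·1.200)/(P₁+P₂) = 1.059 m.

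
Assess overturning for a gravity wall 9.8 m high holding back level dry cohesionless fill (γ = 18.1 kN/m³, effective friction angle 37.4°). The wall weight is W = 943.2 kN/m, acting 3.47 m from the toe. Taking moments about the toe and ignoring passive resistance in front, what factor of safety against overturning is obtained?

K_a = tan²(45° − 37.4°/2) = 0.2443.
P_a = ½K_aγH² = 0.5×0.2443×18.1×9.8² = 212.3 kN/m, acting at H/3 = 3.267 m above the base.
Overturning moment M_o = P_a × H/3 = 212.3 × 3.267 = 693.5.
Resisting moment M_r = W × 3.47 = 943.2 × 3.47 = 3273.
FS_overturning = M_r/M_o = 3273/693.5 = 4.719.

4.72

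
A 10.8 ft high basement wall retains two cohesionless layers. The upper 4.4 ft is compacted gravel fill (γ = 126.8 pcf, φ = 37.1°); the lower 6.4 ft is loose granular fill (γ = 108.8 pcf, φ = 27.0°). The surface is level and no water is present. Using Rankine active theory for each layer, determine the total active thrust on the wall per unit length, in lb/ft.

2480 lb/ft

K_a1 = tan²(45°−37.1°/2) = 0.2475; K_a2 = tan²(45°−27.0°/2) = 0.3755.
Layer 1: σ at base = K_a1 γ₁ h₁ = 138.1 psf; P₁ = ½×138.1×4.4 = 303.8.
Layer 2: σ_v at top = γ₁h₁ = 557.9; σ_h top = K_a2×557.9 = 209.5; σ_h base = K_a2×(557.9+108.8×6.4) = 471.0.
P₂ = ½(209.5+471.0)×6.4 = 2178. Total P_a = 303.8+2178 = 2481 lb/ft.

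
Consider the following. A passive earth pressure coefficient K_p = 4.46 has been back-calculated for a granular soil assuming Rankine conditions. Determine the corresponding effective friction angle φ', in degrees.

K_p = (1+sin φ)/(1−sin φ) ⇒ sin φ = (K_p − 1)/(K_p + 1) = 0.6337.
φ = arcsin(0.6337) = 39.32°.

39.3°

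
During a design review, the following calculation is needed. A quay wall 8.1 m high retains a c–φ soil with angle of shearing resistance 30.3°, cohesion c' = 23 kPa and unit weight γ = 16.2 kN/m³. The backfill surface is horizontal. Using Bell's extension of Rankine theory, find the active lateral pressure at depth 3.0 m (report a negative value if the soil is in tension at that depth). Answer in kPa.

-10.4 kPa

K_a = (1 − sin φ)/(1 + sin φ) = 0.3293.
σ_a = K_a γ z − 2c√K_a = 0.3293×16.2×3.0 − 2×23×0.5739 = -10.39 kPa.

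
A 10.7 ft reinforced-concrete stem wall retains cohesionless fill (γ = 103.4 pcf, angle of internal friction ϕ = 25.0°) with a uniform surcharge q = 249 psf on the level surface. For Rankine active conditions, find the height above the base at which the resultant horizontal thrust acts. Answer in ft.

K_a = 0.4059.
Triangular part P₁ = ½K_aγH² = 2402 at H/3 = 3.567 ft; rectangular part P₂ = K_a q H = 1081 at H/2 = 5.350 ft.
ȳ = (P₁·3.567 + P₂·5.350)/(P₁+P₂) = 4.120 ft.

4.12 ft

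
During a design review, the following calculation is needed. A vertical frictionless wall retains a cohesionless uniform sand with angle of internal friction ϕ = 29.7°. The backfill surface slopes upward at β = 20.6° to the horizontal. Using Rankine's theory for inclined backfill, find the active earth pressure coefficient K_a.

K_a = cos β · (cos β − √(cos²β − cos²φ)) / (cos β + √(cos²β − cos²φ)).
cos β = 0.9361, cos φ = 0.8686, √(cos²β − cos²φ) = 0.3488.
K_a = 0.9361 × (0.9361 − 0.3488)/(0.9361 + 0.3488) = 0.4278.

0.428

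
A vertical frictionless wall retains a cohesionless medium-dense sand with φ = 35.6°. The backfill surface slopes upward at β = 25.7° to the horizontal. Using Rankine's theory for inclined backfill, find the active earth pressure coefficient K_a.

K_a = cos β · (cos β − √(cos²β − cos²φ)) / (cos β + √(cos²β − cos²φ)).
cos β = 0.9011, cos φ = 0.8131, √(cos²β − cos²φ) = 0.3883.
K_a = 0.9011 × (0.9011 − 0.3883)/(0.9011 + 0.3883) = 0.3583.

0.358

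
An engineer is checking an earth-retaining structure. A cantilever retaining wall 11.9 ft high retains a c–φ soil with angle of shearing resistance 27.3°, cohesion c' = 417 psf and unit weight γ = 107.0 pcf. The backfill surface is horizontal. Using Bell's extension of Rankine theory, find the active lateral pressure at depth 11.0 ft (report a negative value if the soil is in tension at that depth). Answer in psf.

K_a = (1 − sin φ)/(1 + sin φ) = 0.3711.
σ_a = K_a γ z − 2c√K_a = 0.3711×107.0×11.0 − 2×417×0.6092 = -71.26 psf.

-71.3 psf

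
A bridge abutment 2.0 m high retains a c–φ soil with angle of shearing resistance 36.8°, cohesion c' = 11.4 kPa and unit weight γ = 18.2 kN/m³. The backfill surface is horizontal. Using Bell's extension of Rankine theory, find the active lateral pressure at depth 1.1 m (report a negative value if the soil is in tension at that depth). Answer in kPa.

K_a = (1 − sin φ)/(1 + sin φ) = 0.2508.
σ_a = K_a γ z − 2c√K_a = 0.2508×18.2×1.1 − 2×11.4×0.5008 = -6.397 kPa.

-6.40 kPa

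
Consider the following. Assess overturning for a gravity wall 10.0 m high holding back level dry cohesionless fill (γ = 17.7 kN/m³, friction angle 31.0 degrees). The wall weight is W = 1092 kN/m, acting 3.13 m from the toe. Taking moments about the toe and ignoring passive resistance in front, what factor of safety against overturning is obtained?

K_a = tan²(45° − 31.0°/2) = 0.3201.
P_a = ½K_aγH² = 0.5×0.3201×17.7×10.0² = 283.3 kN/m, acting at H/3 = 3.333 m above the base.
Overturning moment M_o = P_a × H/3 = 283.3 × 3.333 = 944.3.
Resisting moment M_r = W × 3.13 = 1092 × 3.13 = 3418.
FS_overturning = M_r/M_o = 3418/944.3 = 3.620.

3.62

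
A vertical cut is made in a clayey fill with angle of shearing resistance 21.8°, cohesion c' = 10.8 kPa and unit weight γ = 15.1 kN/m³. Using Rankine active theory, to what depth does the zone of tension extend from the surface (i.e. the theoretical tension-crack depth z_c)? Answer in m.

K_a = tan²(45° − 21.8°/2) = 0.4584; √K_a = 0.6771.
The active pressure is zero where K_a γ z = 2c√K_a, so z_c = 2c/(γ√K_a) = 2×10.8/(15.1×0.6771) = 2.113 m.

2.11 m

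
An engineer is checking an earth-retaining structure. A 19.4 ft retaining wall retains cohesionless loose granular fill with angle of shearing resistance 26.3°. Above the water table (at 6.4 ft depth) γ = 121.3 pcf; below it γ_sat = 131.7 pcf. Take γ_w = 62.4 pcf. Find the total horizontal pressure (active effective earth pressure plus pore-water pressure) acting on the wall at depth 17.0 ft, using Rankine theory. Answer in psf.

K_a = (1 − sin φ)/(1 + sin φ) = 0.3859.
γ' = 131.7 − 62.4 = 69.30 pcf.
Effective vertical stress at 17.0 ft: σ'_v = 121.3×6.4 + 69.30×10.6 = 1511 psf.
σ'_h = K_a σ'_v = 0.3859 × 1511 = 583.1 psf; u = γ_w × 10.6 = 661.4 psf.
Total σ_h = 583.1 + 661.4 = 1245 psf.

1240 psf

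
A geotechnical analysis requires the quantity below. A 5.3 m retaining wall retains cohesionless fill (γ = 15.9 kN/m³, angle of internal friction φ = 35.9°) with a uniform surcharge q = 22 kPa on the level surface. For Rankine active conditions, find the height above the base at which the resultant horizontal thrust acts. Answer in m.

K_a = 0.2607.
Triangular part P₁ = ½K_aγH² = 58.23 at H/3 = 1.767 m; rectangular part P₂ = K_a q H = 30.40 at H/2 = 2.650 m.
ȳ = (P₁·1.767 + P₂·2.650)/(P₁+P₂) = 2.070 m.

2.07 m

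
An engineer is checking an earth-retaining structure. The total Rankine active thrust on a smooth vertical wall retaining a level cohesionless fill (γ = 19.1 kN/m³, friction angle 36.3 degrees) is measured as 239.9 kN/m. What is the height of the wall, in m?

9.90 m

K_a = 0.2563. P_a = ½ K_a γ H² ⇒ H = √(2P_a/(K_a γ)).
H = √(2×239.9/(0.2563×19.1)) = 9.901 m.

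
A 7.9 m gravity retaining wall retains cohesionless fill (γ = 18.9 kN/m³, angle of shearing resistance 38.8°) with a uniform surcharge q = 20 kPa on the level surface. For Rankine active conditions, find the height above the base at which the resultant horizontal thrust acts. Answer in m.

K_a = 0.2296.
Triangular part P₁ = ½K_aγH² = 135.4 at H/3 = 2.633 m; rectangular part P₂ = K_a q H = 36.27 at H/2 = 3.950 m.
ȳ = (P₁·2.633 + P₂·3.950)/(P₁+P₂) = 2.912 m.

2.91 m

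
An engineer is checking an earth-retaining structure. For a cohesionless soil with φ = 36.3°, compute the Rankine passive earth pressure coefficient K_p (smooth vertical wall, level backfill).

K_p = (1 + sin φ)/(1 − sin φ) = tan²(45° + 36.3°/2) = 3.902.

3.90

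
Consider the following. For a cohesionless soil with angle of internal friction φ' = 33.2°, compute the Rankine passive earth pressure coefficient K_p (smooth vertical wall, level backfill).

K_p = (1 + sin φ)/(1 − sin φ) = tan²(45° + 33.2°/2) = 3.421.

3.42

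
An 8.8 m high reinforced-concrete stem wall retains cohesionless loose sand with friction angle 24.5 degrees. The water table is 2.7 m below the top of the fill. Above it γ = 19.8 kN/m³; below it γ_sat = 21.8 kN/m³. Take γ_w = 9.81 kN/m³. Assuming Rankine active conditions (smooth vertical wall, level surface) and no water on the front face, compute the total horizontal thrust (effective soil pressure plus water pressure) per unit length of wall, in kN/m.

440 kN/m

K_a = tan²(45° − φ/2) = 0.4137.
γ' = 21.8 − 9.81 = 11.99 kN/m³. Depth below WT = 6.1 m.
σ'_h at WT = K_a γ d_w = 22.12 kPa; at base = 22.12 + K_a γ' × 6.1 = 52.38 kPa.
P₁ (0–2.7 m) = ½×22.12×2.7 = 29.86. P₂ (2.7–8.8 m) = ½(22.12+52.38)×6.1 = 227.2.
P_w = ½ γ_w h₂² = 0.5×9.81×6.1² = 182.5. Total = 29.86+227.2+182.5 = 439.6 kN/m.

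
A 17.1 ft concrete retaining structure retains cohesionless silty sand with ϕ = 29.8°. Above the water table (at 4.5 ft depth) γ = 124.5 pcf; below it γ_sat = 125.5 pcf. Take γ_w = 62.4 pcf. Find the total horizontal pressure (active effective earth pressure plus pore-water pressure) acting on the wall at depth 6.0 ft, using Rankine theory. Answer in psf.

K_a = (1 − sin φ)/(1 + sin φ) = 0.3360.
γ' = 125.5 − 62.4 = 63.10 pcf.
Effective vertical stress at 6.0 ft: σ'_v = 124.5×4.5 + 63.10×1.50 = 654.9 psf.
σ'_h = K_a σ'_v = 0.3360 × 654.9 = 220.1 psf; u = γ_w × 1.50 = 93.60 psf.
Total σ_h = 220.1 + 93.60 = 313.7 psf.

314 psf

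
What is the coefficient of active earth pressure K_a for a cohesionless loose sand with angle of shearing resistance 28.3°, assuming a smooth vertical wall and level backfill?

K_a = tan²(45° − φ/2) = tan²(30.85°) = 0.3568.

0.357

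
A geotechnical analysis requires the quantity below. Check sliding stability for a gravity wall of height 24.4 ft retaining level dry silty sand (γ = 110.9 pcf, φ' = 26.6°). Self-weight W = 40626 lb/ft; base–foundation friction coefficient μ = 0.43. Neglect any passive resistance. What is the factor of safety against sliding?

1.39

K_a = tan²(45° − 26.6°/2) = 0.3814.
P_a = ½K_aγH² = 0.5×0.3814×110.9×24.4² = 12590 lb/ft, acting at H/3 = 8.133 ft above the base.
FS_sliding = μW / P_a = 0.43×40626 / 12590 = 1.387.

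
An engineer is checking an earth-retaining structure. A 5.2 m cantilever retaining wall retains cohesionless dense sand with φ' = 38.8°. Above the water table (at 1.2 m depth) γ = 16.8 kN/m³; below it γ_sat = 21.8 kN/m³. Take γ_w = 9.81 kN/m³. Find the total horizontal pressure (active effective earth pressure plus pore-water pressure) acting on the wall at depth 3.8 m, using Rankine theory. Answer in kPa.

K_a = (1 − sin φ)/(1 + sin φ) = 0.2296.
γ' = 21.8 − 9.81 = 11.99 kN/m³.
Effective vertical stress at 3.8 m: σ'_v = 16.8×1.2 + 11.99×2.60 = 51.33 kPa.
σ'_h = K_a σ'_v = 0.2296 × 51.33 = 11.78 kPa; u = γ_w × 2.60 = 25.51 kPa.
Total σ_h = 11.78 + 25.51 = 37.29 kPa.

37.3 kPa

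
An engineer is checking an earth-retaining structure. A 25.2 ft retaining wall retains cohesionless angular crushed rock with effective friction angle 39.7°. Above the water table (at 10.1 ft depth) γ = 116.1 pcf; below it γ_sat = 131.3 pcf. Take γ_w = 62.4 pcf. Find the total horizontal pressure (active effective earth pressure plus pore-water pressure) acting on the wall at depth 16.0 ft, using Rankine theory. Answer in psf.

K_a = (1 − sin φ)/(1 + sin φ) = 0.2204.
γ' = 131.3 − 62.4 = 68.90 pcf.
Effective vertical stress at 16.0 ft: σ'_v = 116.1×10.1 + 68.90×5.90 = 1579 psf.
σ'_h = K_a σ'_v = 0.2204 × 1579 = 348.1 psf; u = γ_w × 5.90 = 368.2 psf.
Total σ_h = 348.1 + 368.2 = 716.2 psf.

716 psf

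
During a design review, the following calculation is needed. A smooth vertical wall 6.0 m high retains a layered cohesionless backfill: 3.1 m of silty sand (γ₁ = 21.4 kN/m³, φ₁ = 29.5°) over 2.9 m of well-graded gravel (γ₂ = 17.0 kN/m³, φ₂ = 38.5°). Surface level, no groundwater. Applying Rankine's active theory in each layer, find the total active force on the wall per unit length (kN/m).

K_a1 = tan²(45°−29.5°/2) = 0.3401; K_a2 = tan²(45°−38.5°/2) = 0.2327.
Layer 1: σ at base = K_a1 γ₁ h₁ = 22.56 kPa; P₁ = ½×22.56×3.1 = 34.97.
Layer 2: σ_v at top = γ₁h₁ = 66.34; σ_h top = K_a2×66.34 = 15.43; σ_h base = K_a2×(66.34+17.0×2.9) = 26.90.
P₂ = ½(15.43+26.90)×2.9 = 61.39. Total P_a = 34.97+61.39 = 96.36 kN/m.

96.4 kN/m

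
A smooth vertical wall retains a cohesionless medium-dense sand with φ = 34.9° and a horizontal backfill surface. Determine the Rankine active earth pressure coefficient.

K_a = tan²(45° − φ/2) = tan²(27.55°) = 0.2721.

0.272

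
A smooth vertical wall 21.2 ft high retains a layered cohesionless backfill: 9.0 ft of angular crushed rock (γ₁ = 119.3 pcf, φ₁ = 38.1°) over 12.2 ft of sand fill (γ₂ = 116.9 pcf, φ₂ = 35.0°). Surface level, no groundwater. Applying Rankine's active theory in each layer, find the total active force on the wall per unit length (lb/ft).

7050 lb/ft

K_a1 = tan²(45°−38.1°/2) = 0.2368; K_a2 = tan²(45°−35.0°/2) = 0.2710.
Layer 1: σ at base = K_a1 γ₁ h₁ = 254.3 psf; P₁ = ½×254.3×9.0 = 1144.
Layer 2: σ_v at top = γ₁h₁ = 1074; σ_h top = K_a2×1074 = 291.0; σ_h base = K_a2×(1074+116.9×12.2) = 677.4.
P₂ = ½(291.0+677.4)×12.2 = 5907. Total P_a = 1144+5907 = 7052 lb/ft.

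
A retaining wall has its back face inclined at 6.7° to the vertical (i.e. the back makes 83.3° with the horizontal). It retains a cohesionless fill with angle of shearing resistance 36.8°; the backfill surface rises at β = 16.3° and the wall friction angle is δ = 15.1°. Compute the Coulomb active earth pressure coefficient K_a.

0.341

K_a = sin²(α+φ) / [sin²α · sin(α−δ) · (1 + √{sin(φ+δ)sin(φ−β) / (sin(α−δ)sin(α+β))})²].
With α = 83.3°, φ = 36.8°, δ = 15.1°, β = 16.3°: K_a = 0.3408.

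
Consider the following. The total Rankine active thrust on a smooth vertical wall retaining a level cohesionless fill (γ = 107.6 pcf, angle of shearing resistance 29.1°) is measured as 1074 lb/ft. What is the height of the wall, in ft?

K_a = 0.3456. P_a = ½ K_a γ H² ⇒ H = √(2P_a/(K_a γ)).
H = √(2×1074/(0.3456×107.6)) = 7.600 ft.

7.60 ft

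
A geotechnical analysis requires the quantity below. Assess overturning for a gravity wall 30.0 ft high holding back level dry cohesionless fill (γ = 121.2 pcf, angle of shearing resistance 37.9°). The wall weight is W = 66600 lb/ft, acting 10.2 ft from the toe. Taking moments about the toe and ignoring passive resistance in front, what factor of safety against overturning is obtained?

5.21

K_a = tan²(45° − 37.9°/2) = 0.2389.
P_a = ½K_aγH² = 0.5×0.2389×121.2×30.0² = 13030 lb/ft, acting at H/3 = 10.00 ft above the base.
Overturning moment M_o = P_a × H/3 = 13030 × 10.00 = 130300.
Resisting moment M_r = W × 10.2 = 66600 × 10.2 = 679300.
FS_overturning = M_r/M_o = 679300/130300 = 5.213.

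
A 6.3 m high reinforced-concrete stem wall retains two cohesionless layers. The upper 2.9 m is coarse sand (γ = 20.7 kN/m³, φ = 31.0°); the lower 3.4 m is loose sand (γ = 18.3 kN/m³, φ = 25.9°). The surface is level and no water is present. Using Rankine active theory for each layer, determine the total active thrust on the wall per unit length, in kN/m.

K_a1 = tan²(45°−31.0°/2) = 0.3201; K_a2 = tan²(45°−25.9°/2) = 0.3920.
Layer 1: σ at base = K_a1 γ₁ h₁ = 19.22 kPa; P₁ = ½×19.22×2.9 = 27.86.
Layer 2: σ_v at top = γ₁h₁ = 60.03; σ_h top = K_a2×60.03 = 23.53; σ_h base = K_a2×(60.03+18.3×3.4) = 47.92.
P₂ = ½(23.53+47.92)×3.4 = 121.5. Total P_a = 27.86+121.5 = 149.3 kN/m.

149 kN/m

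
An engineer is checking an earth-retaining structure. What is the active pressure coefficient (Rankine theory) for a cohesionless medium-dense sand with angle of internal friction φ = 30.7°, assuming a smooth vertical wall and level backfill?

0.324

K_a = tan²(45° − φ/2) = tan²(29.65°) = 0.3240.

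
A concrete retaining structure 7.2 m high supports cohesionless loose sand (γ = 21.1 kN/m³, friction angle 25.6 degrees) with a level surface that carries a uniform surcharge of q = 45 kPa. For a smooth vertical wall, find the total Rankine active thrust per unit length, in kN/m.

K_a = tan²(45° − φ/2) = 0.3966.
Soil triangle: ½ K_a γ H² = 0.5×0.3966×21.1×7.2² = 216.9 kN/m.
Surcharge rectangle: K_a q H = 0.3966×45×7.2 = 128.5 kN/m.
Total = 216.9 + 128.5 = 345.4 kN/m.

345 kN/m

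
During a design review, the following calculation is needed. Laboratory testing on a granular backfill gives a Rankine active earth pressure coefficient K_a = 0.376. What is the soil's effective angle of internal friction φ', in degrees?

27.0°

K_a = tan²(45° − φ/2) ⇒ 45° − φ/2 = arctan(√0.376) = 31.52°.
φ = 2(45° − 31.52°) = 26.97°.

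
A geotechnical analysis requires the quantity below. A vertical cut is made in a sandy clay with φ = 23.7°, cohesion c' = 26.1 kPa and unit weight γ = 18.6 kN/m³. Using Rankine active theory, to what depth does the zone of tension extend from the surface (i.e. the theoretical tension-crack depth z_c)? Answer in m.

K_a = tan²(45° − 23.7°/2) = 0.4266; √K_a = 0.6531.
The active pressure is zero where K_a γ z = 2c√K_a, so z_c = 2c/(γ√K_a) = 2×26.1/(18.6×0.6531) = 4.297 m.

4.30 m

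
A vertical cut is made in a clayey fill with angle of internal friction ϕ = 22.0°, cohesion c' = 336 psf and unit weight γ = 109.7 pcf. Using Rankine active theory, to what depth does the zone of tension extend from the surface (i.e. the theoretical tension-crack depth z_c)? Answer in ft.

9.08 ft

K_a = tan²(45° − 22.0°/2) = 0.4550; √K_a = 0.6745.
The active pressure is zero where K_a γ z = 2c√K_a, so z_c = 2c/(γ√K_a) = 2×336/(109.7×0.6745) = 9.082 ft.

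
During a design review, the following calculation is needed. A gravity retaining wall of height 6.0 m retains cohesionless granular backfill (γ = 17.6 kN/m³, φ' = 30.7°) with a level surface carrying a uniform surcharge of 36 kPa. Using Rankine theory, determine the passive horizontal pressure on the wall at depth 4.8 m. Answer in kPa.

372 kPa

K_p = (1 + sin φ)/(1 − sin φ) = 3.086.
σ_v = γz + q = 17.6 × 4.8 + 36 = 120.5 kPa.
σ_h = K_p σ_v = 3.086 × 120.5 = 371.8 kPa.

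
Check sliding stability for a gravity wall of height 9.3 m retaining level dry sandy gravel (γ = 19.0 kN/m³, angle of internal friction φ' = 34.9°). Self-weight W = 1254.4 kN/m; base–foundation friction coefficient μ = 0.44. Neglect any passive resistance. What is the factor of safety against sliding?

K_a = tan²(45° − 34.9°/2) = 0.2721.
P_a = ½K_aγH² = 0.5×0.2721×19.0×9.3² = 223.6 kN/m, acting at H/3 = 3.100 m above the base.
FS_sliding = μW / P_a = 0.44×1254.4 / 223.6 = 2.468.

2.47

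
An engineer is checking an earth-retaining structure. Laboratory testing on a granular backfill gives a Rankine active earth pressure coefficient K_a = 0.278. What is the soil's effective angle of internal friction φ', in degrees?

34.4°

K_a = tan²(45° − φ/2) ⇒ 45° − φ/2 = arctan(√0.278) = 27.80°.
φ = 2(45° − 27.80°) = 34.40°.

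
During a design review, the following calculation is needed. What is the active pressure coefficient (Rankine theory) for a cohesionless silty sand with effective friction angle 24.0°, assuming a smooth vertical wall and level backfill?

K_a = tan²(45° − φ/2) = tan²(33.00°) = 0.4217.

0.422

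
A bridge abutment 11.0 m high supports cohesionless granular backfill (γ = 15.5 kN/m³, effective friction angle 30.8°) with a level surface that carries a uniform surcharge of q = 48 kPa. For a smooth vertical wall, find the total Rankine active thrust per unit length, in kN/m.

473 kN/m

K_a = tan²(45° − φ/2) = 0.3227.
Soil triangle: ½ K_a γ H² = 0.5×0.3227×15.5×11.0² = 302.6 kN/m.
Surcharge rectangle: K_a q H = 0.3227×48×11.0 = 170.4 kN/m.
Total = 302.6 + 170.4 = 473.0 kN/m.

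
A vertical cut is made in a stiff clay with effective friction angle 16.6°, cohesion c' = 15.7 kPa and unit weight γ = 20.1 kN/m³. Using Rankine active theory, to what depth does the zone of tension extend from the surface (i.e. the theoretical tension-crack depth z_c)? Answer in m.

2.10 m

K_a = tan²(45° − 16.6°/2) = 0.5556; √K_a = 0.7454.
The active pressure is zero where K_a γ z = 2c√K_a, so z_c = 2c/(γ√K_a) = 2×15.7/(20.1×0.7454) = 2.096 m.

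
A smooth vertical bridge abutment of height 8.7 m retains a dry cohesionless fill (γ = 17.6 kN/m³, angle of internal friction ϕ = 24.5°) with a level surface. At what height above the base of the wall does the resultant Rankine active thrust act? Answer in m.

K_a = 0.4137.
The pressure distribution is triangular, so the resultant acts at H/3 above the base = 8.7/3 = 2.900 m.

2.90 m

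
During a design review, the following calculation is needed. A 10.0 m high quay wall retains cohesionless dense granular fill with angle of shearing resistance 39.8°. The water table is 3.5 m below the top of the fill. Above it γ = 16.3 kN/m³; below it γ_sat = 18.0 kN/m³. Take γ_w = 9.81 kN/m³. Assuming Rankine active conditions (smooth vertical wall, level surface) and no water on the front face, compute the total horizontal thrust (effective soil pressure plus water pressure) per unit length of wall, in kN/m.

K_a = tan²(45° − φ/2) = 0.2194.
γ' = 18.0 − 9.81 = 8.190 kN/m³. Depth below WT = 6.5 m.
σ'_h at WT = K_a γ d_w = 12.52 kPa; at base = 12.52 + K_a γ' × 6.5 = 24.20 kPa.
P₁ (0–3.5 m) = ½×12.52×3.5 = 21.91. P₂ (3.5–10.0 m) = ½(12.52+24.20)×6.5 = 119.3.
P_w = ½ γ_w h₂² = 0.5×9.81×6.5² = 207.2. Total = 21.91+119.3+207.2 = 348.5 kN/m.

348 kN/m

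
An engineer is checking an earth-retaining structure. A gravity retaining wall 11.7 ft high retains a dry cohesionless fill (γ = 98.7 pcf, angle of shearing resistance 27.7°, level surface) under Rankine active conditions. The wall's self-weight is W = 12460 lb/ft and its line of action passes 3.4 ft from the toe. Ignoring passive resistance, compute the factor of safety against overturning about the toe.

4.40

K_a = tan²(45° − 27.7°/2) = 0.3653.
P_a = ½K_aγH² = 0.5×0.3653×98.7×11.7² = 2468 lb/ft, acting at H/3 = 3.900 ft above the base.
Overturning moment M_o = P_a × H/3 = 2468 × 3.900 = 9625.
Resisting moment M_r = W × 3.4 = 12460 × 3.4 = 42360.
FS_overturning = M_r/M_o = 42360/9625 = 4.401.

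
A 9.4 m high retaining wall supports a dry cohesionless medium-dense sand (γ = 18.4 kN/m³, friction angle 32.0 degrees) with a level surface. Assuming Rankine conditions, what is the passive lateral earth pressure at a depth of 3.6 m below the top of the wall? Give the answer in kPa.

K_p = (1 + sin φ)/(1 − sin φ) = 3.255.
σ_h = K_p γ z = 3.255 × 18.4 × 3.6 = 215.6 kPa.

216 kPa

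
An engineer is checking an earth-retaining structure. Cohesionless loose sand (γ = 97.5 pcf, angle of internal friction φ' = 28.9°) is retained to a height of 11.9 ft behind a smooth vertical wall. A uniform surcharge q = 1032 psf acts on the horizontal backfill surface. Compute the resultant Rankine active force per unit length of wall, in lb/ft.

6680 lb/ft

K_a = tan²(45° − φ/2) = 0.3484.
Soil triangle: ½ K_a γ H² = 0.5×0.3484×97.5×11.9² = 2405 lb/ft.
Surcharge rectangle: K_a q H = 0.3484×1032×11.9 = 4278 lb/ft.
Total = 2405 + 4278 = 6683 lb/ft.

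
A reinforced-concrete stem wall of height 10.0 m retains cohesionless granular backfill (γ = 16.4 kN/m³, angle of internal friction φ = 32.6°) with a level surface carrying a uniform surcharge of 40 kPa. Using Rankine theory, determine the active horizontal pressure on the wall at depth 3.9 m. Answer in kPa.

31.2 kPa

K_a = (1 − sin φ)/(1 + sin φ) = 0.2997.
σ_v = γz + q = 16.4 × 3.9 + 40 = 104.0 kPa.
σ_h = K_a σ_v = 0.2997 × 104.0 = 31.16 kPa.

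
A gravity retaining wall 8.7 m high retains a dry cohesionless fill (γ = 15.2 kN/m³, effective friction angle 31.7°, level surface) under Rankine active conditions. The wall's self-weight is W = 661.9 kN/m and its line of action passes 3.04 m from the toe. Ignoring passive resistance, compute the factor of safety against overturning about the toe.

K_a = tan²(45° − 31.7°/2) = 0.3111.
P_a = ½K_aγH² = 0.5×0.3111×15.2×8.7² = 178.9 kN/m, acting at H/3 = 2.900 m above the base.
Overturning moment M_o = P_a × H/3 = 178.9 × 2.900 = 518.9.
Resisting moment M_r = W × 3.04 = 661.9 × 3.04 = 2012.
FS_overturning = M_r/M_o = 2012/518.9 = 3.878.

3.88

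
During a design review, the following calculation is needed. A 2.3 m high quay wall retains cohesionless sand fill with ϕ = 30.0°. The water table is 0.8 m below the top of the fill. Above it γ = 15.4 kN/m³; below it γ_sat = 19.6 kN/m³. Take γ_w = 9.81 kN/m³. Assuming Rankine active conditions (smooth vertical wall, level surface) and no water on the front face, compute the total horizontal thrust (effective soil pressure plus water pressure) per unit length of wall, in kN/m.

K_a = tan²(45° − φ/2) = 0.3333.
γ' = 19.6 − 9.81 = 9.790 kN/m³. Depth below WT = 1.5 m.
σ'_h at WT = K_a γ d_w = 4.107 kPa; at base = 4.107 + K_a γ' × 1.5 = 9.002 kPa.
P₁ (0–0.8 m) = ½×4.107×0.8 = 1.643. P₂ (0.8–2.3 m) = ½(4.107+9.002)×1.5 = 9.831.
P_w = ½ γ_w h₂² = 0.5×9.81×1.5² = 11.04. Total = 1.643+9.831+11.04 = 22.51 kN/m.

22.5 kN/m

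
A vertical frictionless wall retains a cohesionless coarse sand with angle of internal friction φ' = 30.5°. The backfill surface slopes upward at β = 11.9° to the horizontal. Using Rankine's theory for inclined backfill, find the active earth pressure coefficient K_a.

K_a = cos β · (cos β − √(cos²β − cos²φ)) / (cos β + √(cos²β − cos²φ)).
cos β = 0.9785, cos φ = 0.8616, √(cos²β − cos²φ) = 0.4638.
K_a = 0.9785 × (0.9785 − 0.4638)/(0.9785 + 0.4638) = 0.3492.

0.349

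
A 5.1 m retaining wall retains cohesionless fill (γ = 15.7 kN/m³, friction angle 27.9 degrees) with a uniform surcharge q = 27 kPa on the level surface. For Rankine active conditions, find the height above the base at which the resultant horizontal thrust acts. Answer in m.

2.04 m

K_a = 0.3625.
Triangular part P₁ = ½K_aγH² = 74.01 at H/3 = 1.700 m; rectangular part P₂ = K_a q H = 49.91 at H/2 = 2.550 m.
ȳ = (P₁·1.700 + P₂·2.550)/(P₁+P₂) = 2.042 m.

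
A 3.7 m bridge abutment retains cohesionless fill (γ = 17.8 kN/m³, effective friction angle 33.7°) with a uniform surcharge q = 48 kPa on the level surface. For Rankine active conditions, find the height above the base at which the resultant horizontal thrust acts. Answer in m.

K_a = 0.2863.
Triangular part P₁ = ½K_aγH² = 34.88 at H/3 = 1.233 m; rectangular part P₂ = K_a q H = 50.85 at H/2 = 1.850 m.
ȳ = (P₁·1.233 + P₂·1.850)/(P₁+P₂) = 1.599 m.

1.60 m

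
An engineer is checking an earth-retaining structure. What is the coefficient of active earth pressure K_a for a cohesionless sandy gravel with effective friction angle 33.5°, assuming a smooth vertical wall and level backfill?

0.289

K_a = (1 − sin φ)/(1 + sin φ) = (1 − sin 33.5°)/(1 + sin 33.5°) = 0.2887.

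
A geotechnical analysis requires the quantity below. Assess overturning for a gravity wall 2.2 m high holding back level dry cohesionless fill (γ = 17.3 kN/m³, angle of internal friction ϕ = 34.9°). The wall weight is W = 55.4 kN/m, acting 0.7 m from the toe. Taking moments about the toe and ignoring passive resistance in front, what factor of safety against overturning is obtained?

4.64

K_a = tan²(45° − 34.9°/2) = 0.2721.
P_a = ½K_aγH² = 0.5×0.2721×17.3×2.2² = 11.39 kN/m, acting at H/3 = 0.7333 m above the base.
Overturning moment M_o = P_a × H/3 = 11.39 × 0.7333 = 8.355.
Resisting moment M_r = W × 0.7 = 55.4 × 0.7 = 38.78.
FS_overturning = M_r/M_o = 38.78/8.355 = 4.641.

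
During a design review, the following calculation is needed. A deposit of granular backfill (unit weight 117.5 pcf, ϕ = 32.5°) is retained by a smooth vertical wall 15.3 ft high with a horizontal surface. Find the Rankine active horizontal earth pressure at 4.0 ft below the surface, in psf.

141 psf

K_a = (1 − sin φ)/(1 + sin φ) = 0.3010.
σ_h = K_a γ z = 0.3010 × 117.5 × 4.0 = 141.5 psf.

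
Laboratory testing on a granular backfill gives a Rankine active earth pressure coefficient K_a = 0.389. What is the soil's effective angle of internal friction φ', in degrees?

26.1°

K_a = tan²(45° − φ/2) ⇒ 45° − φ/2 = arctan(√0.389) = 31.95°.
φ = 2(45° − 31.95°) = 26.10°.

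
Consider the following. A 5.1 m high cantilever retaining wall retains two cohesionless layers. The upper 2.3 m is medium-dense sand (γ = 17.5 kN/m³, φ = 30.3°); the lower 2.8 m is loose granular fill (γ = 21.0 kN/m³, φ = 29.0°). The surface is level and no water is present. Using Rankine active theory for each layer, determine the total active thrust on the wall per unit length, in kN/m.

82.9 kN/m

K_a1 = tan²(45°−30.3°/2) = 0.3293; K_a2 = tan²(45°−29.0°/2) = 0.3470.
Layer 1: σ at base = K_a1 γ₁ h₁ = 13.26 kPa; P₁ = ½×13.26×2.3 = 15.24.
Layer 2: σ_v at top = γ₁h₁ = 40.25; σ_h top = K_a2×40.25 = 13.97; σ_h base = K_a2×(40.25+21.0×2.8) = 34.37.
P₂ = ½(13.97+34.37)×2.8 = 67.67. Total P_a = 15.24+67.67 = 82.91 kN/m.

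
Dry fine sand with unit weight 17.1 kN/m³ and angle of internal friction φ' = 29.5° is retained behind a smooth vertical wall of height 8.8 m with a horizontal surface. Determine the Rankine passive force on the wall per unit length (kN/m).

K_p = tan²(45° + φ/2) = 2.940.
P_p = ½ K_p γ H² = 0.5 × 2.940 × 17.1 × 8.8² = 1947 kN/m.

1950 kN/m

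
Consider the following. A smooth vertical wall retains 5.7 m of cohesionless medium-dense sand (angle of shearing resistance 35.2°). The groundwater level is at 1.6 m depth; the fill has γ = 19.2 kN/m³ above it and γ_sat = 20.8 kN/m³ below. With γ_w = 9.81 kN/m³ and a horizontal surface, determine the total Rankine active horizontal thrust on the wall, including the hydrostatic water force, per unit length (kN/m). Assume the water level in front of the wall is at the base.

148 kN/m

K_a = tan²(45° − φ/2) = 0.2687.
γ' = 20.8 − 9.81 = 10.99 kN/m³. Depth below WT = 4.1 m.
σ'_h at WT = K_a γ d_w = 8.254 kPa; at base = 8.254 + K_a γ' × 4.1 = 20.36 kPa.
P₁ (0–1.6 m) = ½×8.254×1.6 = 6.603. P₂ (1.6–5.7 m) = ½(8.254+20.36)×4.1 = 58.66.
P_w = ½ γ_w h₂² = 0.5×9.81×4.1² = 82.45. Total = 6.603+58.66+82.45 = 147.7 kN/m.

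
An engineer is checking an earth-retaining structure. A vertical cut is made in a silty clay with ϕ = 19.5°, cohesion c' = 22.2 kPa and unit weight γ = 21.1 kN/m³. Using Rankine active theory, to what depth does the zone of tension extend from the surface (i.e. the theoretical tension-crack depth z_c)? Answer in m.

2.98 m

K_a = tan²(45° − 19.5°/2) = 0.4995; √K_a = 0.7067.
The active pressure is zero where K_a γ z = 2c√K_a, so z_c = 2c/(γ√K_a) = 2×22.2/(21.1×0.7067) = 2.977 m.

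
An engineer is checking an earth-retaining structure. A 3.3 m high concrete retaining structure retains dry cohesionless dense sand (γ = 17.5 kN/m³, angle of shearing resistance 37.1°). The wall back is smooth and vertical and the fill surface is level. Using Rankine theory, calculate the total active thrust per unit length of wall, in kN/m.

23.6 kN/m

K_a = tan²(45° − φ/2) = 0.2475.
P_a = ½ K_a γ H² = 0.5 × 0.2475 × 17.5 × 3.3² = 23.58 kN/m.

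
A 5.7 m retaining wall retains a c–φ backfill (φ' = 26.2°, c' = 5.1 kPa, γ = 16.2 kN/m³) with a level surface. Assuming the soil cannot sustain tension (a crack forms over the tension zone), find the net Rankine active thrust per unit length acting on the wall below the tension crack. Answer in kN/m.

K_a = 0.3874; √K_a = 0.6224.
Tension-crack depth z_c = 2c/(γ√K_a) = 2×5.1/(16.2×0.6224) = 1.012 m.
σ_a at base = K_a γ H − 2c√K_a = 0.3874×16.2×5.7 − 2×5.1×0.6224 = 29.43 kPa.
P_a = ½ × 29.43 × (H − z_c) = 0.5×29.43×4.688 = 68.98 kN/m.

69.0 kN/m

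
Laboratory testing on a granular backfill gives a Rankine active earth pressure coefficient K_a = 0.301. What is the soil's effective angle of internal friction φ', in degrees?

K_a = tan²(45° − φ/2) ⇒ 45° − φ/2 = arctan(√0.301) = 28.75°.
φ = 2(45° − 28.75°) = 32.50°.

32.5°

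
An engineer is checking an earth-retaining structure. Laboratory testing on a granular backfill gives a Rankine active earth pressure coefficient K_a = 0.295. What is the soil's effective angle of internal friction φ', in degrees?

33.0°

K_a = tan²(45° − φ/2) ⇒ 45° − φ/2 = arctan(√0.295) = 28.51°.
φ = 2(45° − 28.51°) = 32.98°.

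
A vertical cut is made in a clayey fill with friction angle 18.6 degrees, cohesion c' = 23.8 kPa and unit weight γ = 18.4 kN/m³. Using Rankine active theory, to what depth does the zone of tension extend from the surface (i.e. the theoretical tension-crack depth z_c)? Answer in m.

3.60 m

K_a = tan²(45° − 18.6°/2) = 0.5163; √K_a = 0.7186.
The active pressure is zero where K_a γ z = 2c√K_a, so z_c = 2c/(γ√K_a) = 2×23.8/(18.4×0.7186) = 3.600 m.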